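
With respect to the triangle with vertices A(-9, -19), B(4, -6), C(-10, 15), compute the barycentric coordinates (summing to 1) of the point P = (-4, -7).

Signed area of the reference triangle: [ABC] = ½·((-9)·(-6−15) + 4·(15−(-19)) + (-10)·(-19−(-6))) = ½·(189 + 136 + 130) = 455/2.
[PBC] = ½·((-4)·(-6−15) + 4·(15−(-7)) + (-10)·(-7−(-6))) = ½·(84 + 88 + 10) = 91, so the A-coordinate is 91/(455/2) = 2/5.
[APC] = ½·((-9)·(-7−15) + (-4)·(15−(-19)) + (-10)·(-19−(-7))) = ½·(198 − 136 + 120) = 91, so the B-coordinate is 2/5.
[ABP] = ½·((-9)·(-6−(-7)) + 4·(-7−(-19)) + (-4)·(-19−(-6))) = ½·(-9 + 48 + 52) = 91/2, so the C-coordinate is 1/5.
Check: 2/5 + 2/5 + 1/5 = 1.

(2/5, 2/5, 1/5)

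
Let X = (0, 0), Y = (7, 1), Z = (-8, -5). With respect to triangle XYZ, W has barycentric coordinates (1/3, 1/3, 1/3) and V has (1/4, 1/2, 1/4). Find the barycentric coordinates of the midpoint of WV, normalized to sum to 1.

Since both coordinate triples sum to 1, the midpoint's barycentrics are the componentwise average.
(1/3+1/4)/2 = 7/24; similarly 5/12 and 7/24.

(7/24, 5/12, 7/24)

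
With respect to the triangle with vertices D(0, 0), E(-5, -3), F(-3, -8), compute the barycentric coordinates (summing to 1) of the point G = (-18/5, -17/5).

Signed area of the reference triangle: [DEF] = ½·(0·(-3−(-8)) + (-5)·(-8−0) + (-3)·(0−(-3))) = ½·(0 + 40 − 9) = 31/2.
[GEF] = ½·((-18/5)·(-3−(-8)) + (-5)·(-8−(-17/5)) + (-3)·(-17/5−(-3))) = ½·(-18 + 23 + 6/5) = 31/10, so the D-coordinate is (31/10)/(31/2) = 1/5.
[DGF] = ½·(0·(-17/5−(-8)) + (-18/5)·(-8−0) + (-3)·(0−(-17/5))) = ½·(0 + 144/5 − 51/5) = 93/10, so the E-coordinate is 3/5.
[DEG] = ½·(0·(-3−(-17/5)) + (-5)·(-17/5−0) + (-18/5)·(0−(-3))) = ½·(0 + 17 − 54/5) = 31/10, so the F-coordinate is 1/5.
Check: 1/5 + 3/5 + 1/5 = 1.

(1/5, 3/5, 1/5)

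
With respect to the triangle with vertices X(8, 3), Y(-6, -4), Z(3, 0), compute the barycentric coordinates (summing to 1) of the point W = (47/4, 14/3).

(1, -5/12, 5/12)

Signed area of the reference triangle: [XYZ] = ½·(8·(-4−0) + (-6)·(0−3) + 3·(3−(-4))) = ½·(-32 + 18 + 21) = 7/2.
[WYZ] = ½·((47/4)·(-4−0) + (-6)·(0−(14/3)) + 3·(14/3−(-4))) = ½·(-47 + 28 + 26) = 7/2, so the X-coordinate is (7/2)/(7/2) = 1.
[XWZ] = ½·(8·(14/3−0) + (47/4)·(0−3) + 3·(3−(14/3))) = ½·(112/3 − 141/4 − 5) = -35/24, so the Y-coordinate is -5/12.
[XYW] = ½·(8·(-4−(14/3)) + (-6)·(14/3−3) + (47/4)·(3−(-4))) = ½·(-208/3 − 10 + 329/4) = 35/24, so the Z-coordinate is 5/12.
Check: 1 − 5/12 + 5/12 = 1.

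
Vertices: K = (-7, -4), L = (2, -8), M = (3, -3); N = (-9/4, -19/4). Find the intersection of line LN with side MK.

Barycentric coordinates of N with respect to KLM: (1/2, 1/4, 1/4).
On side MK the L-coordinate is zero; dropping N's L-weight 1/4 and renormalizing the remaining 1/4 : 1/2 gives weights 1/3, 2/3 on M, K.
J = (1/3)·(3, -3) + (2/3)·(-7, -4) = (-11/3, -11/3).

(-11/3, -11/3)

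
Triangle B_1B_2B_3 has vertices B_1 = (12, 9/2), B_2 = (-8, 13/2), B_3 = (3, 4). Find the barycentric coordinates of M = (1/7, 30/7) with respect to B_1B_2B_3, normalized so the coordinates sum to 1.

(-1/7, 1/7, 1)

Signed area of the reference triangle: [B_1B_2B_3] = ½·(12·(13/2−4) + (-8)·(4−(9/2)) + 3·(9/2−(13/2))) = ½·(30 + 4 − 6) = 14.
[MB_2B_3] = ½·((1/7)·(13/2−4) + (-8)·(4−(30/7)) + 3·(30/7−(13/2))) = ½·(5/14 + 16/7 − 93/14) = -2, so the B_1-coordinate is (-2)/14 = -1/7.
[B_1MB_3] = ½·(12·(30/7−4) + (1/7)·(4−(9/2)) + 3·(9/2−(30/7))) = ½·(24/7 − 1/14 + 9/14) = 2, so the B_2-coordinate is 1/7.
[B_1B_2M] = ½·(12·(13/2−(30/7)) + (-8)·(30/7−(9/2)) + (1/7)·(9/2−(13/2))) = ½·(186/7 + 12/7 − 2/7) = 14, so the B_3-coordinate is 1.
Check: -1/7 + 1/7 + 1 = 1.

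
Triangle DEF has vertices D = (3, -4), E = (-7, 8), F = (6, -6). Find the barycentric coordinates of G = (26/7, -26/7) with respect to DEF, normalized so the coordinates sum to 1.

Signed area of the reference triangle: [DEF] = ½·(3·(8−(-6)) + (-7)·(-6−(-4)) + 6·(-4−8)) = ½·(42 + 14 − 72) = -8.
[GEF] = ½·((26/7)·(8−(-6)) + (-7)·(-6−(-26/7)) + 6·(-26/7−8)) = ½·(52 + 16 − 492/7) = -8/7, so the D-coordinate is (-8/7)/(-8) = 1/7.
[DGF] = ½·(3·(-26/7−(-6)) + (26/7)·(-6−(-4)) + 6·(-4−(-26/7))) = ½·(48/7 − 52/7 − 12/7) = -8/7, so the E-coordinate is 1/7.
[DEG] = ½·(3·(8−(-26/7)) + (-7)·(-26/7−(-4)) + (26/7)·(-4−8)) = ½·(246/7 − 2 − 312/7) = -40/7, so the F-coordinate is 5/7.

(1/7, 1/7, 5/7)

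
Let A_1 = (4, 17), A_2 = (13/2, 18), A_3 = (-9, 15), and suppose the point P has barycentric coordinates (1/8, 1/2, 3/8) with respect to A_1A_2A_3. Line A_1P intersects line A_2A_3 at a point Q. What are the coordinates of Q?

Line A_1P meets A_2A_3 where the A_1-coordinate vanishes; zeroing P's A_1-weight and renormalizing leaves A_2, A_3-weights 1/2 : 3/8 → (4/7, 3/7).
So Q = (4/7)·A_2 + (3/7)·A_3 = (-1/7, 117/7).

(-1/7, 117/7)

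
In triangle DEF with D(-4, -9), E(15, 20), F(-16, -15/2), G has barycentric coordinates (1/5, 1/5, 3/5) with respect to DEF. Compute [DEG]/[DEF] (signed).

The signed ratio [DEG]/[DEF] equals the barycentric coordinate of G at vertex F, which is 3/5.

3/5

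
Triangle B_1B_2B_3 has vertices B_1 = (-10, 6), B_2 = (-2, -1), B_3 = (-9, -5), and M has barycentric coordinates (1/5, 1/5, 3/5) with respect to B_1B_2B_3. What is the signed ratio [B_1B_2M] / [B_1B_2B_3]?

The signed ratio [B_1B_2M]/[B_1B_2B_3] equals the barycentric coordinate of M at vertex B_3, which is 3/5.

3/5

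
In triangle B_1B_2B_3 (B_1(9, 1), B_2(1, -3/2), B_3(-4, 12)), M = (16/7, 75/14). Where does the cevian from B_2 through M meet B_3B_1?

(5/2, 13/2)

Barycentric coordinates of M with respect to B_1B_2B_3: (3/7, 1/7, 3/7).
On side B_3B_1 the B_2-coordinate is zero; dropping M's B_2-weight 1/7 and renormalizing the remaining 3/7 : 3/7 gives weights 1/2, 1/2 on B_3, B_1.
N = (1/2)·(-4, 12) + (1/2)·(9, 1) = (5/2, 13/2).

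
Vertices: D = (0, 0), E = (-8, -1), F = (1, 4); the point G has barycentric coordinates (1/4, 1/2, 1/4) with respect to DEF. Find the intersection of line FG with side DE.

Line FG meets DE where the F-coordinate vanishes; zeroing G's F-weight and renormalizing leaves D, E-weights 1/4 : 1/2 → (1/3, 2/3).
So H = (1/3)·D + (2/3)·E = (-16/3, -2/3).

(-16/3, -2/3)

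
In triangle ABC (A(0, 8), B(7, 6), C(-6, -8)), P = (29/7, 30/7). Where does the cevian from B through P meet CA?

(-3, 0)

Barycentric coordinates of P with respect to ABC: (1/7, 5/7, 1/7).
On side CA the B-coordinate is zero; dropping P's B-weight 5/7 and renormalizing the remaining 1/7 : 1/7 gives weights 1/2, 1/2 on C, A.
Q = (1/2)·(-6, -8) + (1/2)·(0, 8) = (-3, 0).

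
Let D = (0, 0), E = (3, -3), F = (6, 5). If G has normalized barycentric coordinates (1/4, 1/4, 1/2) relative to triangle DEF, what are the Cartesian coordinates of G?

G = (1/4)·D + (1/4)·E + (1/2)·F.
x-coordinate: (1/4)·0 + (1/4)·3 + (1/2)·6 = 15/4.
y-coordinate: (1/4)·0 + (1/4)·(-3) + (1/2)·5 = 7/4.

(15/4, 7/4)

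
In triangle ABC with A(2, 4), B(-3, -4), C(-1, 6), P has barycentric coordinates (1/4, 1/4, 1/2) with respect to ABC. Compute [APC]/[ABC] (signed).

The signed ratio [APC]/[ABC] equals the barycentric coordinate of P at vertex B, which is 1/4.

1/4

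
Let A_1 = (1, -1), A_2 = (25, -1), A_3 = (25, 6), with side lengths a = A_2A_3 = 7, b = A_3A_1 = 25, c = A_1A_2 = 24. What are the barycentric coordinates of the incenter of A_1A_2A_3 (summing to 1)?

The incenter has barycentric coordinates proportional to the opposite side lengths: (7 : 25 : 24).
Normalizing by 7+25+24 = 56 gives (1/8, 25/56, 3/7).

(1/8, 25/56, 3/7)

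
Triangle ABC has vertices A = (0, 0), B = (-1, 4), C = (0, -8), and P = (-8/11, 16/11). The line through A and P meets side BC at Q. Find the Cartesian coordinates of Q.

(-4/5, 8/5)

Barycentric coordinates of P with respect to ABC: (1/11, 8/11, 2/11).
On side BC the A-coordinate is zero; dropping P's A-weight 1/11 and renormalizing the remaining 8/11 : 2/11 gives weights 4/5, 1/5 on B, C.
Q = (4/5)·(-1, 4) + (1/5)·(0, -8) = (-4/5, 8/5).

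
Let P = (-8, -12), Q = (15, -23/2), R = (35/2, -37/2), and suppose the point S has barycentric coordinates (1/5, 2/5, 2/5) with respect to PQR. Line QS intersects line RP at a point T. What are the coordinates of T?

Line QS meets RP where the Q-coordinate vanishes; zeroing S's Q-weight and renormalizing leaves R, P-weights 2/5 : 1/5 → (2/3, 1/3).
So T = (2/3)·R + (1/3)·P = (9, -49/3).

(9, -49/3)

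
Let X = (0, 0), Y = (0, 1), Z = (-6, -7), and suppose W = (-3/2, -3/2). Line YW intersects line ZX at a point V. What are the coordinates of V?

Barycentric coordinates of W with respect to XYZ: (1/2, 1/4, 1/4).
On side ZX the Y-coordinate is zero; dropping W's Y-weight 1/4 and renormalizing the remaining 1/4 : 1/2 gives weights 1/3, 2/3 on Z, X.
V = (1/3)·(-6, -7) + (2/3)·(0, 0) = (-2, -7/3).

(-2, -7/3)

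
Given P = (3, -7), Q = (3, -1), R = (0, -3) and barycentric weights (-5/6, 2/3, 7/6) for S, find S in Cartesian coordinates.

(-1/2, 5/3)

S = (-5/6)·P + (2/3)·Q + (7/6)·R.
x-coordinate: (-5/6)·3 + (2/3)·3 + (7/6)·0 = -1/2.
y-coordinate: (-5/6)·(-7) + (2/3)·(-1) + (7/6)·(-3) = 5/3.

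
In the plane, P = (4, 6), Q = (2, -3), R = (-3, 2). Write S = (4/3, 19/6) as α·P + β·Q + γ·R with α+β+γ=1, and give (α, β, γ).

(1/2, 1/6, 1/3)

Signed area of the reference triangle: [PQR] = ½·(4·(-3−2) + 2·(2−6) + (-3)·(6−(-3))) = ½·(-20 − 8 − 27) = -55/2.
[SQR] = ½·((4/3)·(-3−2) + 2·(2−(19/6)) + (-3)·(19/6−(-3))) = ½·(-20/3 − 7/3 − 37/2) = -55/4, so the P-coordinate is (-55/4)/(-55/2) = 1/2.
[PSR] = ½·(4·(19/6−2) + (4/3)·(2−6) + (-3)·(6−(19/6))) = ½·(14/3 − 16/3 − 17/2) = -55/12, so the Q-coordinate is 1/6.
[PQS] = ½·(4·(-3−(19/6)) + 2·(19/6−6) + (4/3)·(6−(-3))) = ½·(-74/3 − 17/3 + 12) = -55/6, so the R-coordinate is 1/3.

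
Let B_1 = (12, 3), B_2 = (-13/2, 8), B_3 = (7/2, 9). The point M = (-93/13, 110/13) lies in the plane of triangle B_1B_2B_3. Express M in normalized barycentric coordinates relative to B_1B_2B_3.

Signed area of the reference triangle: [B_1B_2B_3] = ½·(12·(8−9) + (-13/2)·(9−3) + (7/2)·(3−8)) = ½·(-12 − 39 − 35/2) = -137/4.
[MB_2B_3] = ½·((-93/13)·(8−9) + (-13/2)·(9−(110/13)) + (7/2)·(110/13−8)) = ½·(93/13 − 7/2 + 21/13) = 137/52, so the B_1-coordinate is (137/52)/(-137/4) = -1/13.
[B_1MB_3] = ½·(12·(110/13−9) + (-93/13)·(9−3) + (7/2)·(3−(110/13))) = ½·(-84/13 − 558/13 − 497/26) = -137/4, so the B_2-coordinate is 1.
[B_1B_2M] = ½·(12·(8−(110/13)) + (-13/2)·(110/13−3) + (-93/13)·(3−8)) = ½·(-72/13 − 71/2 + 465/13) = -137/52, so the B_3-coordinate is 1/13.
Check: -1/13 + 1 + 1/13 = 1.

(-1/13, 1, 1/13)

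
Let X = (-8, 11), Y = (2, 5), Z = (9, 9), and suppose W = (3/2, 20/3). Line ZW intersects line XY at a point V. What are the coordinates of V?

(0, 31/5)

Barycentric coordinates of W with respect to XYZ: (1/6, 2/3, 1/6).
On side XY the Z-coordinate is zero; dropping W's Z-weight 1/6 and renormalizing the remaining 1/6 : 2/3 gives weights 1/5, 4/5 on X, Y.
V = (1/5)·(-8, 11) + (4/5)·(2, 5) = (0, 31/5).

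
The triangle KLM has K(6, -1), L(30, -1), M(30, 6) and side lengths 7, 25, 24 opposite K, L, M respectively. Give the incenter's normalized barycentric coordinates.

(1/8, 25/56, 3/7)

The incenter has barycentric coordinates proportional to the opposite side lengths: (7 : 25 : 24).
Normalizing by 7+25+24 = 56 gives (1/8, 25/56, 3/7).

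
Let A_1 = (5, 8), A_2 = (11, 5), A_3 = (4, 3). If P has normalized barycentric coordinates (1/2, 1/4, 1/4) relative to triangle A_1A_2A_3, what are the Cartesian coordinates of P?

(25/4, 6)

P = (1/2)·A_1 + (1/4)·A_2 + (1/4)·A_3.
x-coordinate: (1/2)·5 + (1/4)·11 + (1/4)·4 = 25/4.
y-coordinate: (1/2)·8 + (1/4)·5 + (1/4)·3 = 6.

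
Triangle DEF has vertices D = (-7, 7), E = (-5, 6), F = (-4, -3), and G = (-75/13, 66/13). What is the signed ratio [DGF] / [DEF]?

5/13

[DEF] = ½·((-7)·(6−(-3)) + (-5)·(-3−7) + (-4)·(7−6)) = ½·(-63 + 50 − 4) = -17/2.
[DGF] = ½·((-7)·(66/13−(-3)) + (-75/13)·(-3−7) + (-4)·(7−(66/13))) = ½·(-735/13 + 750/13 − 100/13) = -85/26, so the ratio is (-85/26)/(-17/2) = 5/13.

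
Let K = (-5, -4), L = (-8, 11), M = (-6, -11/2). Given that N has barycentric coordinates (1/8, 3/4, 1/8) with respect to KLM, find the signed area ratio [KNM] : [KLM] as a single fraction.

3/4

The signed ratio [KNM]/[KLM] equals the barycentric coordinate of N at vertex L, which is 3/4.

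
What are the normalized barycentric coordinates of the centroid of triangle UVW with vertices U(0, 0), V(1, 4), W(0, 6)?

(1/3, 1/3, 1/3)

The centroid is the average of the vertices, so each weight is 1/3.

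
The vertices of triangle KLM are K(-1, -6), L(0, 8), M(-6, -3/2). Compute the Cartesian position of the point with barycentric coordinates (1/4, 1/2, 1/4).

N = (1/4)·K + (1/2)·L + (1/4)·M.
x-coordinate: (1/4)·(-1) + (1/2)·0 + (1/4)·(-6) = -7/4.
y-coordinate: (1/4)·(-6) + (1/2)·8 + (1/4)·(-3/2) = 17/8.

(-7/4, 17/8)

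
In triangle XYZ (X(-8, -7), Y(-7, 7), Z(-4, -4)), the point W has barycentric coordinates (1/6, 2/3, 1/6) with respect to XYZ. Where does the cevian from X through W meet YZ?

Line XW meets YZ where the X-coordinate vanishes; zeroing W's X-weight and renormalizing leaves Y, Z-weights 2/3 : 1/6 → (4/5, 1/5).
So V = (4/5)·Y + (1/5)·Z = (-32/5, 24/5).

(-32/5, 24/5)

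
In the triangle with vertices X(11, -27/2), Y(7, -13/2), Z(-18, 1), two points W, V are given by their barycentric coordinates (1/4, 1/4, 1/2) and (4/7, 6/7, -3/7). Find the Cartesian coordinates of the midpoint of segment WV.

Barycentric coordinates of the midpoint are the average: (23/56, 31/56, 1/28).
Converting: (23/56)·X + (31/56)·Y + (1/28)·Z = (31/4, -255/28).

(31/4, -255/28)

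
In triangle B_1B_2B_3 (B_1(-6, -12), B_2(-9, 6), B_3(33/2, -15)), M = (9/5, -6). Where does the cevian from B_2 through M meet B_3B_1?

(9, -14)

Barycentric coordinates of M with respect to B_1B_2B_3: (1/5, 2/5, 2/5).
On side B_3B_1 the B_2-coordinate is zero; dropping M's B_2-weight 2/5 and renormalizing the remaining 2/5 : 1/5 gives weights 2/3, 1/3 on B_3, B_1.
N = (2/3)·(33/2, -15) + (1/3)·(-6, -12) = (9, -14).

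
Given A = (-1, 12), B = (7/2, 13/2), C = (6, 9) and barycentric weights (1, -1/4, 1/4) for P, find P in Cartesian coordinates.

P = 1·A + (-1/4)·B + (1/4)·C.
x-coordinate: 1·(-1) + (-1/4)·(7/2) + (1/4)·6 = -3/8.
y-coordinate: 1·12 + (-1/4)·(13/2) + (1/4)·9 = 101/8.

(-3/8, 101/8)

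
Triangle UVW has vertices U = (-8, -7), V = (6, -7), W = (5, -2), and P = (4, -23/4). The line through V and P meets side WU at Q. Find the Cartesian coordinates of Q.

Barycentric coordinates of P with respect to UVW: (1/8, 5/8, 1/4).
On side WU the V-coordinate is zero; dropping P's V-weight 5/8 and renormalizing the remaining 1/4 : 1/8 gives weights 2/3, 1/3 on W, U.
Q = (2/3)·(5, -2) + (1/3)·(-8, -7) = (2/3, -11/3).

(2/3, -11/3)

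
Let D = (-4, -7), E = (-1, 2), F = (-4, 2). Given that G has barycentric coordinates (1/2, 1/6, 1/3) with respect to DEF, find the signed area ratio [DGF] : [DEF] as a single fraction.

1/6

The signed ratio [DGF]/[DEF] equals the barycentric coordinate of G at vertex E, which is 1/6.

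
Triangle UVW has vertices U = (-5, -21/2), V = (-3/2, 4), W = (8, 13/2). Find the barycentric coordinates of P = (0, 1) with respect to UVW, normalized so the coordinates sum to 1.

(1/4, 1/2, 1/4)

Signed area of the reference triangle: [UVW] = ½·((-5)·(4−(13/2)) + (-3/2)·(13/2−(-21/2)) + 8·(-21/2−4)) = ½·(25/2 − 51/2 − 116) = -129/2.
[PVW] = ½·(0·(4−(13/2)) + (-3/2)·(13/2−1) + 8·(1−4)) = ½·(0 − 33/4 − 24) = -129/8, so the U-coordinate is (-129/8)/(-129/2) = 1/4.
[UPW] = ½·((-5)·(1−(13/2)) + 0·(13/2−(-21/2)) + 8·(-21/2−1)) = ½·(55/2 + 0 − 92) = -129/4, so the V-coordinate is 1/2.
[UVP] = ½·((-5)·(4−1) + (-3/2)·(1−(-21/2)) + 0·(-21/2−4)) = ½·(-15 − 69/4 + 0) = -129/8, so the W-coordinate is 1/4.
Check: 1/4 + 1/2 + 1/4 = 1.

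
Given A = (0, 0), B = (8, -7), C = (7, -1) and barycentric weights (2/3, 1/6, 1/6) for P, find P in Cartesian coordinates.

P = (2/3)·A + (1/6)·B + (1/6)·C.
x-coordinate: (2/3)·0 + (1/6)·8 + (1/6)·7 = 5/2.
y-coordinate: (2/3)·0 + (1/6)·(-7) + (1/6)·(-1) = -4/3.

(5/2, -4/3)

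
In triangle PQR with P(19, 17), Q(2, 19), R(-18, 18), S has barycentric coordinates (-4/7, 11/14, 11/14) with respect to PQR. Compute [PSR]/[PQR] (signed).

The signed ratio [PSR]/[PQR] equals the barycentric coordinate of S at vertex Q, which is 11/14.

11/14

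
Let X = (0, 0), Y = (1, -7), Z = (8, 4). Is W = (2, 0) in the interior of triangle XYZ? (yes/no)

Barycentric coordinates of W: (19/30, 2/15, 7/30).
The three coordinates are positive, positive, positive; a point is interior exactly when all three are positive.

yes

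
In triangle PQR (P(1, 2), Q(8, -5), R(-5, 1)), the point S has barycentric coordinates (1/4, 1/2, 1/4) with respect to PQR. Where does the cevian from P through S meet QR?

Line PS meets QR where the P-coordinate vanishes; zeroing S's P-weight and renormalizing leaves Q, R-weights 1/2 : 1/4 → (2/3, 1/3).
So T = (2/3)·Q + (1/3)·R = (11/3, -3).

(11/3, -3)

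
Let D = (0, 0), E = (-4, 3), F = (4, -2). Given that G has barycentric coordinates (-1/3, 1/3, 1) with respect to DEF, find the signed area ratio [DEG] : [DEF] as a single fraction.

1

The signed ratio [DEG]/[DEF] equals the barycentric coordinate of G at vertex F, which is 1.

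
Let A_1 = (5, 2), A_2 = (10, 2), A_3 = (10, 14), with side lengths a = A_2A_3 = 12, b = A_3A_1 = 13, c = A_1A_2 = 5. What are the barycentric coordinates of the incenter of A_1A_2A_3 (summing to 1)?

The incenter has barycentric coordinates proportional to the opposite side lengths: (12 : 13 : 5).
Normalizing by 12+13+5 = 30 gives (2/5, 13/30, 1/6).

(2/5, 13/30, 1/6)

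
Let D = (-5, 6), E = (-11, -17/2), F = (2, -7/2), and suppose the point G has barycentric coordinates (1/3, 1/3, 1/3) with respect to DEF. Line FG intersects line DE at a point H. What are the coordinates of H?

(-8, -5/4)

Line FG meets DE where the F-coordinate vanishes; zeroing G's F-weight and renormalizing leaves D, E-weights 1/3 : 1/3 → (1/2, 1/2).
So H = (1/2)·D + (1/2)·E = (-8, -5/4).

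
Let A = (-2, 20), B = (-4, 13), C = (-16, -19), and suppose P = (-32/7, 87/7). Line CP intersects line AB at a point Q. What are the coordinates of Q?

Barycentric coordinates of P with respect to ABC: (4/7, 2/7, 1/7).
On side AB the C-coordinate is zero; dropping P's C-weight 1/7 and renormalizing the remaining 4/7 : 2/7 gives weights 2/3, 1/3 on A, B.
Q = (2/3)·(-2, 20) + (1/3)·(-4, 13) = (-8/3, 53/3).

(-8/3, 53/3)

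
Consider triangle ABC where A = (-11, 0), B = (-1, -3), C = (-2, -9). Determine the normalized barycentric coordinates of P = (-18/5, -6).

Signed area of the reference triangle: [ABC] = ½·((-11)·(-3−(-9)) + (-1)·(-9−0) + (-2)·(0−(-3))) = ½·(-66 + 9 − 6) = -63/2.
[PBC] = ½·((-18/5)·(-3−(-9)) + (-1)·(-9−(-6)) + (-2)·(-6−(-3))) = ½·(-108/5 + 3 + 6) = -63/10, so the A-coordinate is (-63/10)/(-63/2) = 1/5.
[APC] = ½·((-11)·(-6−(-9)) + (-18/5)·(-9−0) + (-2)·(0−(-6))) = ½·(-33 + 162/5 − 12) = -63/10, so the B-coordinate is 1/5.
[ABP] = ½·((-11)·(-3−(-6)) + (-1)·(-6−0) + (-18/5)·(0−(-3))) = ½·(-33 + 6 − 54/5) = -189/10, so the C-coordinate is 3/5.

(1/5, 1/5, 3/5)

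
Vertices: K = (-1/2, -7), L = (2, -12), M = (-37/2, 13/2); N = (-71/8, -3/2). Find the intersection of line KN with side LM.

(-35/3, 1/3)

Barycentric coordinates of N with respect to KLM: (1/4, 1/4, 1/2).
On side LM the K-coordinate is zero; dropping N's K-weight 1/4 and renormalizing the remaining 1/4 : 1/2 gives weights 1/3, 2/3 on L, M.
J = (1/3)·(2, -12) + (2/3)·(-37/2, 13/2) = (-35/3, 1/3).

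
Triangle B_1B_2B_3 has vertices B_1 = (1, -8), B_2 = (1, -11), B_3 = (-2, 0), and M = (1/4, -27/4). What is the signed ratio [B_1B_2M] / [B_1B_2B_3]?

1/4

[B_1B_2B_3] = ½·(1·(-11−0) + 1·(0−(-8)) + (-2)·(-8−(-11))) = ½·(-11 + 8 − 6) = -9/2.
[B_1B_2M] = ½·(1·(-11−(-27/4)) + 1·(-27/4−(-8)) + (1/4)·(-8−(-11))) = ½·(-17/4 + 5/4 + 3/4) = -9/8, so the ratio is (-9/8)/(-9/2) = 1/4.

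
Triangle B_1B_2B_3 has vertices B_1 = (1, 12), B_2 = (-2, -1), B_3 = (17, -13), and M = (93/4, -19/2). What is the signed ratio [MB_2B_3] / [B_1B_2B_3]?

[B_1B_2B_3] = ½·(1·(-1−(-13)) + (-2)·(-13−12) + 17·(12−(-1))) = ½·(12 + 50 + 221) = 283/2.
[MB_2B_3] = ½·((93/4)·(-1−(-13)) + (-2)·(-13−(-19/2)) + 17·(-19/2−(-1))) = ½·(279 + 7 − 289/2) = 283/4, so the ratio is (283/4)/(283/2) = 1/2.

1/2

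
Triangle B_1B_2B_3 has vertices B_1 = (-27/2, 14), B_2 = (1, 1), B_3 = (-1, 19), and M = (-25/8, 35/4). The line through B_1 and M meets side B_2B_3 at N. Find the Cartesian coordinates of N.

Barycentric coordinates of M with respect to B_1B_2B_3: (1/4, 1/2, 1/4).
On side B_2B_3 the B_1-coordinate is zero; dropping M's B_1-weight 1/4 and renormalizing the remaining 1/2 : 1/4 gives weights 2/3, 1/3 on B_2, B_3.
N = (2/3)·(1, 1) + (1/3)·(-1, 19) = (1/3, 7).

(1/3, 7)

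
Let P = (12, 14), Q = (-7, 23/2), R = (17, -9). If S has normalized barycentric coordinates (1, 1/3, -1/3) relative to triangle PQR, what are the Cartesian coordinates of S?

(4, 125/6)

S = 1·P + (1/3)·Q + (-1/3)·R.
x-coordinate: 1·12 + (1/3)·(-7) + (-1/3)·17 = 4.
y-coordinate: 1·14 + (1/3)·(23/2) + (-1/3)·(-9) = 125/6.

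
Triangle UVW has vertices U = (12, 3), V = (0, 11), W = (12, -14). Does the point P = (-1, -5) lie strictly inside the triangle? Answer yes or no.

Barycentric coordinates of P: (-217/204, 13/12, 50/51).
The three coordinates are negative, positive, positive; a point is interior exactly when all three are positive.

no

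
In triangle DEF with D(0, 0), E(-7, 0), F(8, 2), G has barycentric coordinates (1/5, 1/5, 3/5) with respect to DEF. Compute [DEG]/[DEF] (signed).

The signed ratio [DEG]/[DEF] equals the barycentric coordinate of G at vertex F, which is 3/5.

3/5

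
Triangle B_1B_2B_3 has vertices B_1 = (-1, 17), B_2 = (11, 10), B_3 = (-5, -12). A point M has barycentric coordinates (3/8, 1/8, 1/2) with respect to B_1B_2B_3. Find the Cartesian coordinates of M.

M = (3/8)·B_1 + (1/8)·B_2 + (1/2)·B_3.
x-coordinate: (3/8)·(-1) + (1/8)·11 + (1/2)·(-5) = -3/2.
y-coordinate: (3/8)·17 + (1/8)·10 + (1/2)·(-12) = 13/8.

(-3/2, 13/8)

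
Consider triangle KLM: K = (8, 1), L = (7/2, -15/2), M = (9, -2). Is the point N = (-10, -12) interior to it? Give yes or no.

no

Barycentric coordinates of N: (9/4, 67/22, -189/44).
The three coordinates are positive, positive, negative; a point is interior exactly when all three are positive.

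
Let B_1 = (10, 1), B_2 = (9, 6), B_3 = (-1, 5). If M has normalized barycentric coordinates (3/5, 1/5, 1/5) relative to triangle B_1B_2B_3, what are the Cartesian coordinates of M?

(38/5, 14/5)

M = (3/5)·B_1 + (1/5)·B_2 + (1/5)·B_3.
x-coordinate: (3/5)·10 + (1/5)·9 + (1/5)·(-1) = 38/5.
y-coordinate: (3/5)·1 + (1/5)·6 + (1/5)·5 = 14/5.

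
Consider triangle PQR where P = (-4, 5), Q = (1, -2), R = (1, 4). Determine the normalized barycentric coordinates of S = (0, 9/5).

(1/5, 2/5, 2/5)

Signed area of the reference triangle: [PQR] = ½·((-4)·(-2−4) + 1·(4−5) + 1·(5−(-2))) = ½·(24 − 1 + 7) = 15.
[SQR] = ½·(0·(-2−4) + 1·(4−(9/5)) + 1·(9/5−(-2))) = ½·(0 + 11/5 + 19/5) = 3, so the P-coordinate is 3/15 = 1/5.
[PSR] = ½·((-4)·(9/5−4) + 0·(4−5) + 1·(5−(9/5))) = ½·(44/5 + 0 + 16/5) = 6, so the Q-coordinate is 2/5.
[PQS] = ½·((-4)·(-2−(9/5)) + 1·(9/5−5) + 0·(5−(-2))) = ½·(76/5 − 16/5 + 0) = 6, so the R-coordinate is 2/5.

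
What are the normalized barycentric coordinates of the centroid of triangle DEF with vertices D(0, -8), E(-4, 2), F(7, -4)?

(1/3, 1/3, 1/3)

The centroid is the average of the vertices, so each weight is 1/3.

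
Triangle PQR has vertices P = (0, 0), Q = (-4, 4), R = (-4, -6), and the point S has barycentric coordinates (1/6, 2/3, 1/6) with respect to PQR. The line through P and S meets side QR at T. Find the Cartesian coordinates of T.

(-4, 2)

Line PS meets QR where the P-coordinate vanishes; zeroing S's P-weight and renormalizing leaves Q, R-weights 2/3 : 1/6 → (4/5, 1/5).
So T = (4/5)·Q + (1/5)·R = (-4, 2).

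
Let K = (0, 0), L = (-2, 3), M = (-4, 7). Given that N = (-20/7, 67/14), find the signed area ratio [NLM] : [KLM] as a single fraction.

1/14

[KLM] = ½·(0·(3−7) + (-2)·(7−0) + (-4)·(0−3)) = ½·(0 − 14 + 12) = -1.
[NLM] = ½·((-20/7)·(3−7) + (-2)·(7−(67/14)) + (-4)·(67/14−3)) = ½·(80/7 − 31/7 − 50/7) = -1/14, so the ratio is (-1/14)/(-1) = 1/14.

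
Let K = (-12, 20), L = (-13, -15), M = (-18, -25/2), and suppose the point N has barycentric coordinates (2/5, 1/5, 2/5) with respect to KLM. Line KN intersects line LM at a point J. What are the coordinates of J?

(-49/3, -40/3)

Line KN meets LM where the K-coordinate vanishes; zeroing N's K-weight and renormalizing leaves L, M-weights 1/5 : 2/5 → (1/3, 2/3).
So J = (1/3)·L + (2/3)·M = (-49/3, -40/3).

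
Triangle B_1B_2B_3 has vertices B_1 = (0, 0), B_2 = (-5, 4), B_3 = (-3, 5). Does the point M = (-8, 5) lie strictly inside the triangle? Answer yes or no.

no

Barycentric coordinates of M: (-5/13, 25/13, -7/13).
The three coordinates are negative, positive, negative; a point is interior exactly when all three are positive.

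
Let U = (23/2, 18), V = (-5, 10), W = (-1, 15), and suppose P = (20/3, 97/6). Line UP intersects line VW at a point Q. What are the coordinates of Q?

(-3, 25/2)

Barycentric coordinates of P with respect to UVW: (2/3, 1/6, 1/6).
On side VW the U-coordinate is zero; dropping P's U-weight 2/3 and renormalizing the remaining 1/6 : 1/6 gives weights 1/2, 1/2 on V, W.
Q = (1/2)·(-5, 10) + (1/2)·(-1, 15) = (-3, 25/2).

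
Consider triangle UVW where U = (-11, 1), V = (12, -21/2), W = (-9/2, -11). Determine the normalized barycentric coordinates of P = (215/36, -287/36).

Signed area of the reference triangle: [UVW] = ½·((-11)·(-21/2−(-11)) + 12·(-11−1) + (-9/2)·(1−(-21/2))) = ½·(-11/2 − 144 − 207/4) = -805/8.
[PVW] = ½·((215/36)·(-21/2−(-11)) + 12·(-11−(-287/36)) + (-9/2)·(-287/36−(-21/2))) = ½·(215/72 − 109/3 − 91/8) = -805/36, so the U-coordinate is (-805/36)/(-805/8) = 2/9.
[UPW] = ½·((-11)·(-287/36−(-11)) + (215/36)·(-11−1) + (-9/2)·(1−(-287/36))) = ½·(-1199/36 − 215/3 − 323/8) = -10465/144, so the V-coordinate is 13/18.
[UVP] = ½·((-11)·(-21/2−(-287/36)) + 12·(-287/36−1) + (215/36)·(1−(-21/2))) = ½·(1001/36 − 323/3 + 4945/72) = -805/144, so the W-coordinate is 1/18.

(2/9, 13/18, 1/18)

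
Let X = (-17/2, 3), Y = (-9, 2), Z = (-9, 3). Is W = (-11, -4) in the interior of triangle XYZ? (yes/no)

Barycentric coordinates of W: (-4, 7, -2).
The three coordinates are negative, positive, negative; a point is interior exactly when all three are positive.

no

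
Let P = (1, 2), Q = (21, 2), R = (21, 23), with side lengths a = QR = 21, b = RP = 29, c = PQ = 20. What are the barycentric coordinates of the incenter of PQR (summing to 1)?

(3/10, 29/70, 2/7)

The incenter has barycentric coordinates proportional to the opposite side lengths: (21 : 29 : 20).
Normalizing by 21+29+20 = 70 gives (3/10, 29/70, 2/7).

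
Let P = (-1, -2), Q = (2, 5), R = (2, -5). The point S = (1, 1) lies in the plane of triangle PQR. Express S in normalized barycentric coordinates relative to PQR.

Signed area of the reference triangle: [PQR] = ½·((-1)·(5−(-5)) + 2·(-5−(-2)) + 2·(-2−5)) = ½·(-10 − 6 − 14) = -15.
[SQR] = ½·(1·(5−(-5)) + 2·(-5−1) + 2·(1−5)) = ½·(10 − 12 − 8) = -5, so the P-coordinate is (-5)/(-15) = 1/3.
[PSR] = ½·((-1)·(1−(-5)) + 1·(-5−(-2)) + 2·(-2−1)) = ½·(-6 − 3 − 6) = -15/2, so the Q-coordinate is 1/2.
[PQS] = ½·((-1)·(5−1) + 2·(1−(-2)) + 1·(-2−5)) = ½·(-4 + 6 − 7) = -5/2, so the R-coordinate is 1/6.

(1/3, 1/2, 1/6)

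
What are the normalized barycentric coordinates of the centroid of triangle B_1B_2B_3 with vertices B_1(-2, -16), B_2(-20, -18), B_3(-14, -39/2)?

(1/3, 1/3, 1/3)

The centroid is the average of the vertices, so each weight is 1/3.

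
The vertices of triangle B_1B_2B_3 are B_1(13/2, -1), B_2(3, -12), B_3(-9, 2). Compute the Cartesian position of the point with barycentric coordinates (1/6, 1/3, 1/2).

(-29/12, -19/6)

M = (1/6)·B_1 + (1/3)·B_2 + (1/2)·B_3.
x-coordinate: (1/6)·(13/2) + (1/3)·3 + (1/2)·(-9) = -29/12.
y-coordinate: (1/6)·(-1) + (1/3)·(-12) + (1/2)·2 = -19/6.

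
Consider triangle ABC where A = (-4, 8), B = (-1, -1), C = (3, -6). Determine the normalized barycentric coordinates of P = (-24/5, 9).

(1, 1/5, -1/5)

Signed area of the reference triangle: [ABC] = ½·((-4)·(-1−(-6)) + (-1)·(-6−8) + 3·(8−(-1))) = ½·(-20 + 14 + 27) = 21/2.
[PBC] = ½·((-24/5)·(-1−(-6)) + (-1)·(-6−9) + 3·(9−(-1))) = ½·(-24 + 15 + 30) = 21/2, so the A-coordinate is (21/2)/(21/2) = 1.
[APC] = ½·((-4)·(9−(-6)) + (-24/5)·(-6−8) + 3·(8−9)) = ½·(-60 + 336/5 − 3) = 21/10, so the B-coordinate is 1/5.
[ABP] = ½·((-4)·(-1−9) + (-1)·(9−8) + (-24/5)·(8−(-1))) = ½·(40 − 1 − 216/5) = -21/10, so the C-coordinate is -1/5.
Check: 1 + 1/5 − 1/5 = 1.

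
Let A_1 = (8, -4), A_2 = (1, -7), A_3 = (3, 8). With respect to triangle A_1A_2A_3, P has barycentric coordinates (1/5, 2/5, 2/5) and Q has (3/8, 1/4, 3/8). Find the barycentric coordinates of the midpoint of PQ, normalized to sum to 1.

Since both coordinate triples sum to 1, the midpoint's barycentrics are the componentwise average.
(1/5+3/8)/2 = 23/80; similarly 13/40 and 31/80.

(23/80, 13/40, 31/80)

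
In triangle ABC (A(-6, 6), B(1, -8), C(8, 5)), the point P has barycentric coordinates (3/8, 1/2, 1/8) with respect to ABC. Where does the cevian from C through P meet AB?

(-2, -2)

Line CP meets AB where the C-coordinate vanishes; zeroing P's C-weight and renormalizing leaves A, B-weights 3/8 : 1/2 → (3/7, 4/7).
So Q = (3/7)·A + (4/7)·B = (-2, -2).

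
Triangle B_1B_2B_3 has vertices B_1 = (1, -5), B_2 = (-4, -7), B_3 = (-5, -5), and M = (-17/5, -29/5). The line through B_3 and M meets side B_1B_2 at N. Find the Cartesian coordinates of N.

(-7/3, -19/3)

Barycentric coordinates of M with respect to B_1B_2B_3: (1/5, 2/5, 2/5).
On side B_1B_2 the B_3-coordinate is zero; dropping M's B_3-weight 2/5 and renormalizing the remaining 1/5 : 2/5 gives weights 1/3, 2/3 on B_1, B_2.
N = (1/3)·(1, -5) + (2/3)·(-4, -7) = (-7/3, -19/3).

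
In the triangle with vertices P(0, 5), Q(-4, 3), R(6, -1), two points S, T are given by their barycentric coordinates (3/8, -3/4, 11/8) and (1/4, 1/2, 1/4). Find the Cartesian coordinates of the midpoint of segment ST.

Barycentric coordinates of the midpoint are the average: (5/16, -1/8, 13/16).
Converting: (5/16)·P + (-1/8)·Q + (13/16)·R = (43/8, 3/8).

(43/8, 3/8)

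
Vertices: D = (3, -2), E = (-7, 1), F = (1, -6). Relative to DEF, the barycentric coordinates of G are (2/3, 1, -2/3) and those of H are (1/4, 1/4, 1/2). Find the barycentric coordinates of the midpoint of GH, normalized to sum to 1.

(11/24, 5/8, -1/12)

Since both coordinate triples sum to 1, the midpoint's barycentrics are the componentwise average.
(2/3+1/4)/2 = 11/24; similarly 5/8 and -1/12.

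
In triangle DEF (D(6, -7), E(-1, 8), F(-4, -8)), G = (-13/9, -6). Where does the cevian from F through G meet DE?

Barycentric coordinates of G with respect to DEF: (2/9, 1/9, 2/3).
On side DE the F-coordinate is zero; dropping G's F-weight 2/3 and renormalizing the remaining 2/9 : 1/9 gives weights 2/3, 1/3 on D, E.
H = (2/3)·(6, -7) + (1/3)·(-1, 8) = (11/3, -2).

(11/3, -2)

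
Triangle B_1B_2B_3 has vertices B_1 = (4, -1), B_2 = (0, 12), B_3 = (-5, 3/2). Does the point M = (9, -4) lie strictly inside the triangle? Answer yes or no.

Barycentric coordinates of M: (349/214, -29/214, -53/107).
The three coordinates are positive, negative, negative; a point is interior exactly when all three are positive.

no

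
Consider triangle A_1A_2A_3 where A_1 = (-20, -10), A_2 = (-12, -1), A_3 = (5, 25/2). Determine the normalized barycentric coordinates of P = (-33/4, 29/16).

Signed area of the reference triangle: [A_1A_2A_3] = ½·((-20)·(-1−(25/2)) + (-12)·(25/2−(-10)) + 5·(-10−(-1))) = ½·(270 − 270 − 45) = -45/2.
[PA_2A_3] = ½·((-33/4)·(-1−(25/2)) + (-12)·(25/2−(29/16)) + 5·(29/16−(-1))) = ½·(891/8 − 513/4 + 225/16) = -45/32, so the A_1-coordinate is (-45/32)/(-45/2) = 1/16.
[A_1PA_3] = ½·((-20)·(29/16−(25/2)) + (-33/4)·(25/2−(-10)) + 5·(-10−(29/16))) = ½·(855/4 − 1485/8 − 945/16) = -495/32, so the A_2-coordinate is 11/16.
[A_1A_2P] = ½·((-20)·(-1−(29/16)) + (-12)·(29/16−(-10)) + (-33/4)·(-10−(-1))) = ½·(225/4 − 567/4 + 297/4) = -45/8, so the A_3-coordinate is 1/4.
Check: 1/16 + 11/16 + 1/4 = 1.

(1/16, 11/16, 1/4)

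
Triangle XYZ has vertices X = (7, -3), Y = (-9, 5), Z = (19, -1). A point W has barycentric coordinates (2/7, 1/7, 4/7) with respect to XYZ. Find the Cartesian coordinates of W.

W = (2/7)·X + (1/7)·Y + (4/7)·Z.
x-coordinate: (2/7)·7 + (1/7)·(-9) + (4/7)·19 = 81/7.
y-coordinate: (2/7)·(-3) + (1/7)·5 + (4/7)·(-1) = -5/7.

(81/7, -5/7)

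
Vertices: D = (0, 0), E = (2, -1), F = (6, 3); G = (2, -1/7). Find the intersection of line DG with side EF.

Barycentric coordinates of G with respect to DEF: (2/7, 4/7, 1/7).
On side EF the D-coordinate is zero; dropping G's D-weight 2/7 and renormalizing the remaining 4/7 : 1/7 gives weights 4/5, 1/5 on E, F.
H = (4/5)·(2, -1) + (1/5)·(6, 3) = (14/5, -1/5).

(14/5, -1/5)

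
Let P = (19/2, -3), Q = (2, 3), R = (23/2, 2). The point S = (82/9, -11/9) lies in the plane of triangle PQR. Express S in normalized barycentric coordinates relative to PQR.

(2/3, 1/9, 2/9)

Signed area of the reference triangle: [PQR] = ½·((19/2)·(3−2) + 2·(2−(-3)) + (23/2)·(-3−3)) = ½·(19/2 + 10 − 69) = -99/4.
[SQR] = ½·((82/9)·(3−2) + 2·(2−(-11/9)) + (23/2)·(-11/9−3)) = ½·(82/9 + 58/9 − 437/9) = -33/2, so the P-coordinate is (-33/2)/(-99/4) = 2/3.
[PSR] = ½·((19/2)·(-11/9−2) + (82/9)·(2−(-3)) + (23/2)·(-3−(-11/9))) = ½·(-551/18 + 410/9 − 184/9) = -11/4, so the Q-coordinate is 1/9.
[PQS] = ½·((19/2)·(3−(-11/9)) + 2·(-11/9−(-3)) + (82/9)·(-3−3)) = ½·(361/9 + 32/9 − 164/3) = -11/2, so the R-coordinate is 2/9.
Check: 2/3 + 1/9 + 2/9 = 1.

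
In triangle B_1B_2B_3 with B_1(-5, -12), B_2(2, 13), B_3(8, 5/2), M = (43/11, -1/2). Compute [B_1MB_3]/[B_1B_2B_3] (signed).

[B_1B_2B_3] = ½·((-5)·(13−(5/2)) + 2·(5/2−(-12)) + 8·(-12−13)) = ½·(-105/2 + 29 − 200) = -447/4.
[B_1MB_3] = ½·((-5)·(-1/2−(5/2)) + (43/11)·(5/2−(-12)) + 8·(-12−(-1/2))) = ½·(15 + 1247/22 − 92) = -447/44, so the ratio is (-447/44)/(-447/4) = 1/11.

1/11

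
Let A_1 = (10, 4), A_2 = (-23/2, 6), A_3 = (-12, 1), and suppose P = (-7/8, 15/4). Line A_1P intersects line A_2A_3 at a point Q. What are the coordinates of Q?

Barycentric coordinates of P with respect to A_1A_2A_3: (1/2, 1/4, 1/4).
On side A_2A_3 the A_1-coordinate is zero; dropping P's A_1-weight 1/2 and renormalizing the remaining 1/4 : 1/4 gives weights 1/2, 1/2 on A_2, A_3.
Q = (1/2)·(-23/2, 6) + (1/2)·(-12, 1) = (-47/4, 7/2).

(-47/4, 7/2)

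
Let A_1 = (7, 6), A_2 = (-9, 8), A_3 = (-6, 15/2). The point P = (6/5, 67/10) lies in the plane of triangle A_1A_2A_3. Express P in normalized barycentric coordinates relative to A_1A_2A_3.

(3/5, 1/5, 1/5)

Signed area of the reference triangle: [A_1A_2A_3] = ½·(7·(8−(15/2)) + (-9)·(15/2−6) + (-6)·(6−8)) = ½·(7/2 − 27/2 + 12) = 1.
[PA_2A_3] = ½·((6/5)·(8−(15/2)) + (-9)·(15/2−(67/10)) + (-6)·(67/10−8)) = ½·(3/5 − 36/5 + 39/5) = 3/5, so the A_1-coordinate is (3/5)/1 = 3/5.
[A_1PA_3] = ½·(7·(67/10−(15/2)) + (6/5)·(15/2−6) + (-6)·(6−(67/10))) = ½·(-28/5 + 9/5 + 21/5) = 1/5, so the A_2-coordinate is 1/5.
[A_1A_2P] = ½·(7·(8−(67/10)) + (-9)·(67/10−6) + (6/5)·(6−8)) = ½·(91/10 − 63/10 − 12/5) = 1/5, so the A_3-coordinate is 1/5.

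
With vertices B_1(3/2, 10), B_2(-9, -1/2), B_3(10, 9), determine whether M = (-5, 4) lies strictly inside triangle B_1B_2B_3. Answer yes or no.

Barycentric coordinates of M: (10/21, 230/399, -1/19).
The three coordinates are positive, positive, negative; a point is interior exactly when all three are positive.

no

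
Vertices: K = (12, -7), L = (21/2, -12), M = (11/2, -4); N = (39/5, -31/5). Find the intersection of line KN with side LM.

Barycentric coordinates of N with respect to KLM: (1/5, 1/5, 3/5).
On side LM the K-coordinate is zero; dropping N's K-weight 1/5 and renormalizing the remaining 1/5 : 3/5 gives weights 1/4, 3/4 on L, M.
J = (1/4)·(21/2, -12) + (3/4)·(11/2, -4) = (27/4, -6).

(27/4, -6)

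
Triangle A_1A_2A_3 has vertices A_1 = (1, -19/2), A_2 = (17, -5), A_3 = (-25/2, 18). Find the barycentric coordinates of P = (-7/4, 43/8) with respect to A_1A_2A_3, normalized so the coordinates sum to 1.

Signed area of the reference triangle: [A_1A_2A_3] = ½·(1·(-5−18) + 17·(18−(-19/2)) + (-25/2)·(-19/2−(-5))) = ½·(-23 + 935/2 + 225/4) = 2003/8.
[PA_2A_3] = ½·((-7/4)·(-5−18) + 17·(18−(43/8)) + (-25/2)·(43/8−(-5))) = ½·(161/4 + 1717/8 − 2075/16) = 2003/32, so the A_1-coordinate is (2003/32)/(2003/8) = 1/4.
[A_1PA_3] = ½·(1·(43/8−18) + (-7/4)·(18−(-19/2)) + (-25/2)·(-19/2−(43/8))) = ½·(-101/8 − 385/8 + 2975/16) = 2003/32, so the A_2-coordinate is 1/4.
[A_1A_2P] = ½·(1·(-5−(43/8)) + 17·(43/8−(-19/2)) + (-7/4)·(-19/2−(-5))) = ½·(-83/8 + 2023/8 + 63/8) = 2003/16, so the A_3-coordinate is 1/2.
Check: 1/4 + 1/4 + 1/2 = 1.

(1/4, 1/4, 1/2)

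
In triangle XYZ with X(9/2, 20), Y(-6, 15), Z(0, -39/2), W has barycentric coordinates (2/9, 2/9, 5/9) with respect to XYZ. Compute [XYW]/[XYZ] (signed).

5/9

The signed ratio [XYW]/[XYZ] equals the barycentric coordinate of W at vertex Z, which is 5/9.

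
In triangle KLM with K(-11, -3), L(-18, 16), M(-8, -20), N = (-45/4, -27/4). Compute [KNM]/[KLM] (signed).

[KLM] = ½·((-11)·(16−(-20)) + (-18)·(-20−(-3)) + (-8)·(-3−16)) = ½·(-396 + 306 + 152) = 31.
[KNM] = ½·((-11)·(-27/4−(-20)) + (-45/4)·(-20−(-3)) + (-8)·(-3−(-27/4))) = ½·(-583/4 + 765/4 − 30) = 31/4, so the ratio is (31/4)/31 = 1/4.

1/4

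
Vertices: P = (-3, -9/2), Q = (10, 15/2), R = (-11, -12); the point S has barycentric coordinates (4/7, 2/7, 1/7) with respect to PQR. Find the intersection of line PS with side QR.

(3, 1)

Line PS meets QR where the P-coordinate vanishes; zeroing S's P-weight and renormalizing leaves Q, R-weights 2/7 : 1/7 → (2/3, 1/3).
So T = (2/3)·Q + (1/3)·R = (3, 1).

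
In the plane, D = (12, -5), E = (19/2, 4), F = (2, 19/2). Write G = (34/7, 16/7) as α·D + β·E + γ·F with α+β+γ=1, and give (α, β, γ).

(5/7, -4/7, 6/7)

Signed area of the reference triangle: [DEF] = ½·(12·(4−(19/2)) + (19/2)·(19/2−(-5)) + 2·(-5−4)) = ½·(-66 + 551/4 − 18) = 215/8.
[GEF] = ½·((34/7)·(4−(19/2)) + (19/2)·(19/2−(16/7)) + 2·(16/7−4)) = ½·(-187/7 + 1919/28 − 24/7) = 1075/56, so the D-coordinate is (1075/56)/(215/8) = 5/7.
[DGF] = ½·(12·(16/7−(19/2)) + (34/7)·(19/2−(-5)) + 2·(-5−(16/7))) = ½·(-606/7 + 493/7 − 102/7) = -215/14, so the E-coordinate is -4/7.
[DEG] = ½·(12·(4−(16/7)) + (19/2)·(16/7−(-5)) + (34/7)·(-5−4)) = ½·(144/7 + 969/14 − 306/7) = 645/28, so the F-coordinate is 6/7.
Check: 5/7 − 4/7 + 6/7 = 1.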